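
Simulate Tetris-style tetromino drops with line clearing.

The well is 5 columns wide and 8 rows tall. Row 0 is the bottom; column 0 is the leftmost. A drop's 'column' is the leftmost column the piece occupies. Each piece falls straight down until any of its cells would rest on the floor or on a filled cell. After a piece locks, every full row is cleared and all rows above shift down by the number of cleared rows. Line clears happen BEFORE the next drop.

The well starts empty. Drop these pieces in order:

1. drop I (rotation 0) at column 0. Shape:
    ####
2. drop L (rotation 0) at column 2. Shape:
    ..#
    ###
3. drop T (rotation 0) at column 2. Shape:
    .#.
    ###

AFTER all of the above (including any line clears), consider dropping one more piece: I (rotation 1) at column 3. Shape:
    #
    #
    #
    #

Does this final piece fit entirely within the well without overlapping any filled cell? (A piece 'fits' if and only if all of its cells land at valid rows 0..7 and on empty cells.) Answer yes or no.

Drop 1: I rot0 at col 0 lands with bottom-row=0; cleared 0 line(s) (total 0); column heights now [1 1 1 1 0], max=1
Drop 2: L rot0 at col 2 lands with bottom-row=1; cleared 0 line(s) (total 0); column heights now [1 1 2 2 3], max=3
Drop 3: T rot0 at col 2 lands with bottom-row=3; cleared 0 line(s) (total 0); column heights now [1 1 4 5 4], max=5
Test piece I rot1 at col 3 (width 1): heights before test = [1 1 4 5 4]; fits = False

Answer: no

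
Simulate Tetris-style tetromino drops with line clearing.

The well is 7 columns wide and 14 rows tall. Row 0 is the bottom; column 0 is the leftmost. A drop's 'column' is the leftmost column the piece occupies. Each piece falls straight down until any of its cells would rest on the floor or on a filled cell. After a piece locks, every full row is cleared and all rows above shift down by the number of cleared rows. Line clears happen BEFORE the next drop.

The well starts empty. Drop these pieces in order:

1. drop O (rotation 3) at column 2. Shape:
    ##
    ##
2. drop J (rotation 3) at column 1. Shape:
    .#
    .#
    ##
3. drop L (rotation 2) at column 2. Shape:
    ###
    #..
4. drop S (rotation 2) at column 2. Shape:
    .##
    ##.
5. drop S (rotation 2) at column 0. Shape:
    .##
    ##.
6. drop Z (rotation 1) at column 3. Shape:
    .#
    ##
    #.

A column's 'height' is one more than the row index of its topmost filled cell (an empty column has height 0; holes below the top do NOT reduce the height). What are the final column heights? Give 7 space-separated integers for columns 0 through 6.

Drop 1: O rot3 at col 2 lands with bottom-row=0; cleared 0 line(s) (total 0); column heights now [0 0 2 2 0 0 0], max=2
Drop 2: J rot3 at col 1 lands with bottom-row=2; cleared 0 line(s) (total 0); column heights now [0 3 5 2 0 0 0], max=5
Drop 3: L rot2 at col 2 lands with bottom-row=5; cleared 0 line(s) (total 0); column heights now [0 3 7 7 7 0 0], max=7
Drop 4: S rot2 at col 2 lands with bottom-row=7; cleared 0 line(s) (total 0); column heights now [0 3 8 9 9 0 0], max=9
Drop 5: S rot2 at col 0 lands with bottom-row=7; cleared 0 line(s) (total 0); column heights now [8 9 9 9 9 0 0], max=9
Drop 6: Z rot1 at col 3 lands with bottom-row=9; cleared 0 line(s) (total 0); column heights now [8 9 9 11 12 0 0], max=12

Answer: 8 9 9 11 12 0 0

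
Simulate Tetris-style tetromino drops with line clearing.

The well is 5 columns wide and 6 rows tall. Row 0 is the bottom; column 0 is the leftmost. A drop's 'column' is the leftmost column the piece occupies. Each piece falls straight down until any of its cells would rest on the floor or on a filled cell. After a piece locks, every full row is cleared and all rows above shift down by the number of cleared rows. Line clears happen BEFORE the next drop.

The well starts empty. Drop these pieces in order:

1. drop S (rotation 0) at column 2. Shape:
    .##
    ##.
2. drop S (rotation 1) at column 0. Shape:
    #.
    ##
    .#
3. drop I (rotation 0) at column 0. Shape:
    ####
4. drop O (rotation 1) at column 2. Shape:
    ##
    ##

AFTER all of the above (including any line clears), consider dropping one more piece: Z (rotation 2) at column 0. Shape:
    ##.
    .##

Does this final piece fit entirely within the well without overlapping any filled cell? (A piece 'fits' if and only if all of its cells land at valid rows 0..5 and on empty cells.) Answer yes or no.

Drop 1: S rot0 at col 2 lands with bottom-row=0; cleared 0 line(s) (total 0); column heights now [0 0 1 2 2], max=2
Drop 2: S rot1 at col 0 lands with bottom-row=0; cleared 0 line(s) (total 0); column heights now [3 2 1 2 2], max=3
Drop 3: I rot0 at col 0 lands with bottom-row=3; cleared 0 line(s) (total 0); column heights now [4 4 4 4 2], max=4
Drop 4: O rot1 at col 2 lands with bottom-row=4; cleared 0 line(s) (total 0); column heights now [4 4 6 6 2], max=6
Test piece Z rot2 at col 0 (width 3): heights before test = [4 4 6 6 2]; fits = False

Answer: no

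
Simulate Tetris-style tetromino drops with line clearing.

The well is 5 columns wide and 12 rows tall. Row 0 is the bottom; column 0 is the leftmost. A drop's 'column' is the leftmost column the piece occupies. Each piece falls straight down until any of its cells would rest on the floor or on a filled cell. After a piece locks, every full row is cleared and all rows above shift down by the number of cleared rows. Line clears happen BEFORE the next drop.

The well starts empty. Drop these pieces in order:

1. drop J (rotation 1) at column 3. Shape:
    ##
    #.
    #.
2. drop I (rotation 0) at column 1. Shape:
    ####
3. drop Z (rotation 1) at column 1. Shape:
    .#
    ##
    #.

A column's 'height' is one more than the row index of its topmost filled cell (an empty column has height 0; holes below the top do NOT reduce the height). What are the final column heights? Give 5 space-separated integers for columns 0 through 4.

Drop 1: J rot1 at col 3 lands with bottom-row=0; cleared 0 line(s) (total 0); column heights now [0 0 0 3 3], max=3
Drop 2: I rot0 at col 1 lands with bottom-row=3; cleared 0 line(s) (total 0); column heights now [0 4 4 4 4], max=4
Drop 3: Z rot1 at col 1 lands with bottom-row=4; cleared 0 line(s) (total 0); column heights now [0 6 7 4 4], max=7

Answer: 0 6 7 4 4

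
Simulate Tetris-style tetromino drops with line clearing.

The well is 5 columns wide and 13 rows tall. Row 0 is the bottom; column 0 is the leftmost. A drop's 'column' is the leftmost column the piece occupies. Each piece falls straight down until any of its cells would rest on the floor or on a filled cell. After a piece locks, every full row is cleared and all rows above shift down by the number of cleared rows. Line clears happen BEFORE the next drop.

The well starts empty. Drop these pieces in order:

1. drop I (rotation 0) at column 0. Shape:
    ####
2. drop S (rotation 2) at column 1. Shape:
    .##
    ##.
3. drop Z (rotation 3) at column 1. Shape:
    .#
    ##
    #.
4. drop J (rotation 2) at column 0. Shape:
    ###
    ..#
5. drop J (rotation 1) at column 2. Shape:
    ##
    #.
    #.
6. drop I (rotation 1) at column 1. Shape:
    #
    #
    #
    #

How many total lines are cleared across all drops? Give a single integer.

Answer: 0

Derivation:
Drop 1: I rot0 at col 0 lands with bottom-row=0; cleared 0 line(s) (total 0); column heights now [1 1 1 1 0], max=1
Drop 2: S rot2 at col 1 lands with bottom-row=1; cleared 0 line(s) (total 0); column heights now [1 2 3 3 0], max=3
Drop 3: Z rot3 at col 1 lands with bottom-row=2; cleared 0 line(s) (total 0); column heights now [1 4 5 3 0], max=5
Drop 4: J rot2 at col 0 lands with bottom-row=5; cleared 0 line(s) (total 0); column heights now [7 7 7 3 0], max=7
Drop 5: J rot1 at col 2 lands with bottom-row=7; cleared 0 line(s) (total 0); column heights now [7 7 10 10 0], max=10
Drop 6: I rot1 at col 1 lands with bottom-row=7; cleared 0 line(s) (total 0); column heights now [7 11 10 10 0], max=11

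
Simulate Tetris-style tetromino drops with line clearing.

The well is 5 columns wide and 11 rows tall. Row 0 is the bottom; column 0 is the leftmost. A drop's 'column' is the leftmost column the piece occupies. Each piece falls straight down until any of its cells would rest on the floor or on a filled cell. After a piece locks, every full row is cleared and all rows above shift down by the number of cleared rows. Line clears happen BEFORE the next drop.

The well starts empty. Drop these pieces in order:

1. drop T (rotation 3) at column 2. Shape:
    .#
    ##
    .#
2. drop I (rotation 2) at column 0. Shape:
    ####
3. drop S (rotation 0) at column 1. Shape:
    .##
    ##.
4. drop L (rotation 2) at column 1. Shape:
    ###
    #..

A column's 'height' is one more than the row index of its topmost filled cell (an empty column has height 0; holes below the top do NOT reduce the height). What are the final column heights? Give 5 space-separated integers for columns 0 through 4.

Answer: 4 7 7 7 0

Derivation:
Drop 1: T rot3 at col 2 lands with bottom-row=0; cleared 0 line(s) (total 0); column heights now [0 0 2 3 0], max=3
Drop 2: I rot2 at col 0 lands with bottom-row=3; cleared 0 line(s) (total 0); column heights now [4 4 4 4 0], max=4
Drop 3: S rot0 at col 1 lands with bottom-row=4; cleared 0 line(s) (total 0); column heights now [4 5 6 6 0], max=6
Drop 4: L rot2 at col 1 lands with bottom-row=5; cleared 0 line(s) (total 0); column heights now [4 7 7 7 0], max=7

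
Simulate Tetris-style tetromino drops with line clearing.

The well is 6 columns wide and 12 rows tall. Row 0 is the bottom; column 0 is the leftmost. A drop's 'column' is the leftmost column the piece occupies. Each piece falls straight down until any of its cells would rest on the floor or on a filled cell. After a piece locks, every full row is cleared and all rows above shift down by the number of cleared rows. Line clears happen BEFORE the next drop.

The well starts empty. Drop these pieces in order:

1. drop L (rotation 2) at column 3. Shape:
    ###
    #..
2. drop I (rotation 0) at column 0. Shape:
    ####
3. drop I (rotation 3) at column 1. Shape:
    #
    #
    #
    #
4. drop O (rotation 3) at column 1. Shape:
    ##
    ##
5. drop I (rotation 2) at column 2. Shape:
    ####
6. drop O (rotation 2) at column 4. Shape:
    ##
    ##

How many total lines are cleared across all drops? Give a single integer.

Drop 1: L rot2 at col 3 lands with bottom-row=0; cleared 0 line(s) (total 0); column heights now [0 0 0 2 2 2], max=2
Drop 2: I rot0 at col 0 lands with bottom-row=2; cleared 0 line(s) (total 0); column heights now [3 3 3 3 2 2], max=3
Drop 3: I rot3 at col 1 lands with bottom-row=3; cleared 0 line(s) (total 0); column heights now [3 7 3 3 2 2], max=7
Drop 4: O rot3 at col 1 lands with bottom-row=7; cleared 0 line(s) (total 0); column heights now [3 9 9 3 2 2], max=9
Drop 5: I rot2 at col 2 lands with bottom-row=9; cleared 0 line(s) (total 0); column heights now [3 9 10 10 10 10], max=10
Drop 6: O rot2 at col 4 lands with bottom-row=10; cleared 0 line(s) (total 0); column heights now [3 9 10 10 12 12], max=12

Answer: 0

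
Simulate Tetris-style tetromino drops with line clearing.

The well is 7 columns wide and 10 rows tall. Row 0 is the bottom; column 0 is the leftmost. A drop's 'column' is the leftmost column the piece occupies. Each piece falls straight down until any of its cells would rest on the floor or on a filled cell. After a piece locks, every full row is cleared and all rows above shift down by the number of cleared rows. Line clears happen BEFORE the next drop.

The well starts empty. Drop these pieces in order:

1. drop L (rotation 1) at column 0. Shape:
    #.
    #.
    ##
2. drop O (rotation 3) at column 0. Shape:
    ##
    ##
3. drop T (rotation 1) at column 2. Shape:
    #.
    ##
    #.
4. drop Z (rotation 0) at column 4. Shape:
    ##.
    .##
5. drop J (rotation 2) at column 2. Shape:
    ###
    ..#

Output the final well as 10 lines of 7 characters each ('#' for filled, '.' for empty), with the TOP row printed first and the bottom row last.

Answer: .......
.......
.......
.......
.......
##.....
#####..
#.#.#..
#.####.
###..##

Derivation:
Drop 1: L rot1 at col 0 lands with bottom-row=0; cleared 0 line(s) (total 0); column heights now [3 1 0 0 0 0 0], max=3
Drop 2: O rot3 at col 0 lands with bottom-row=3; cleared 0 line(s) (total 0); column heights now [5 5 0 0 0 0 0], max=5
Drop 3: T rot1 at col 2 lands with bottom-row=0; cleared 0 line(s) (total 0); column heights now [5 5 3 2 0 0 0], max=5
Drop 4: Z rot0 at col 4 lands with bottom-row=0; cleared 0 line(s) (total 0); column heights now [5 5 3 2 2 2 1], max=5
Drop 5: J rot2 at col 2 lands with bottom-row=2; cleared 0 line(s) (total 0); column heights now [5 5 4 4 4 2 1], max=5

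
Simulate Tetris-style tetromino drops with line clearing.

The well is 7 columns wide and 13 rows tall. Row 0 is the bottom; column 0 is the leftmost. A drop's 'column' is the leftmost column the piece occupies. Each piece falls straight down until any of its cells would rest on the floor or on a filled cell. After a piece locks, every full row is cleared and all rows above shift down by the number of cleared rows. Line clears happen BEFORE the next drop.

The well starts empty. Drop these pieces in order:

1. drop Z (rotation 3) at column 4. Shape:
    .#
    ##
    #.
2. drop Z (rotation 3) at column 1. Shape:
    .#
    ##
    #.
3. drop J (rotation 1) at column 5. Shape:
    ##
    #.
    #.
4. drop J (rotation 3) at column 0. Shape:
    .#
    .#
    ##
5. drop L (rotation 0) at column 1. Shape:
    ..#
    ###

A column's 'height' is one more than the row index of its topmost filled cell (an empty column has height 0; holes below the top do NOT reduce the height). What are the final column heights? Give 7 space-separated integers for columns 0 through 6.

Answer: 3 6 6 7 2 6 6

Derivation:
Drop 1: Z rot3 at col 4 lands with bottom-row=0; cleared 0 line(s) (total 0); column heights now [0 0 0 0 2 3 0], max=3
Drop 2: Z rot3 at col 1 lands with bottom-row=0; cleared 0 line(s) (total 0); column heights now [0 2 3 0 2 3 0], max=3
Drop 3: J rot1 at col 5 lands with bottom-row=3; cleared 0 line(s) (total 0); column heights now [0 2 3 0 2 6 6], max=6
Drop 4: J rot3 at col 0 lands with bottom-row=2; cleared 0 line(s) (total 0); column heights now [3 5 3 0 2 6 6], max=6
Drop 5: L rot0 at col 1 lands with bottom-row=5; cleared 0 line(s) (total 0); column heights now [3 6 6 7 2 6 6], max=7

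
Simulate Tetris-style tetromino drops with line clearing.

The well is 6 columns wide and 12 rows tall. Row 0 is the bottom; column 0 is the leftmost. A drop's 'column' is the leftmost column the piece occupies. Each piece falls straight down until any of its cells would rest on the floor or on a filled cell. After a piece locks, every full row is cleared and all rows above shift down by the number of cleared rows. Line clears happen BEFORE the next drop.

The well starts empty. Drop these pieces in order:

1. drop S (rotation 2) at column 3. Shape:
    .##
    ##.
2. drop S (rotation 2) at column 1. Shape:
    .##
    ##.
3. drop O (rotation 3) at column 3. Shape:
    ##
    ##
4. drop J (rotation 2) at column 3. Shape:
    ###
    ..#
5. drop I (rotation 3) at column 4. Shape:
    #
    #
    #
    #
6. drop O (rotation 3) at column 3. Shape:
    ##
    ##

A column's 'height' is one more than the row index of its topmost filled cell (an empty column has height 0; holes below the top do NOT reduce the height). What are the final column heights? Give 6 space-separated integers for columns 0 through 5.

Drop 1: S rot2 at col 3 lands with bottom-row=0; cleared 0 line(s) (total 0); column heights now [0 0 0 1 2 2], max=2
Drop 2: S rot2 at col 1 lands with bottom-row=0; cleared 0 line(s) (total 0); column heights now [0 1 2 2 2 2], max=2
Drop 3: O rot3 at col 3 lands with bottom-row=2; cleared 0 line(s) (total 0); column heights now [0 1 2 4 4 2], max=4
Drop 4: J rot2 at col 3 lands with bottom-row=3; cleared 0 line(s) (total 0); column heights now [0 1 2 5 5 5], max=5
Drop 5: I rot3 at col 4 lands with bottom-row=5; cleared 0 line(s) (total 0); column heights now [0 1 2 5 9 5], max=9
Drop 6: O rot3 at col 3 lands with bottom-row=9; cleared 0 line(s) (total 0); column heights now [0 1 2 11 11 5], max=11

Answer: 0 1 2 11 11 5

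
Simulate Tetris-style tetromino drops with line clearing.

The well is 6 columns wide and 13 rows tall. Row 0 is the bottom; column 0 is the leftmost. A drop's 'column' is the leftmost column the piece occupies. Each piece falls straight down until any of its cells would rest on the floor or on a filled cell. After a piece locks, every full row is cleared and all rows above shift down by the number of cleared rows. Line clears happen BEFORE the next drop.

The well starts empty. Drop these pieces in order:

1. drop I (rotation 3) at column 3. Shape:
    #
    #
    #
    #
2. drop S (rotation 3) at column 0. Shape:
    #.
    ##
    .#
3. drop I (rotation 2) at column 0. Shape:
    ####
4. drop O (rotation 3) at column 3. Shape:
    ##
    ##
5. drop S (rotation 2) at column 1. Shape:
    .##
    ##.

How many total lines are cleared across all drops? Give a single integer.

Drop 1: I rot3 at col 3 lands with bottom-row=0; cleared 0 line(s) (total 0); column heights now [0 0 0 4 0 0], max=4
Drop 2: S rot3 at col 0 lands with bottom-row=0; cleared 0 line(s) (total 0); column heights now [3 2 0 4 0 0], max=4
Drop 3: I rot2 at col 0 lands with bottom-row=4; cleared 0 line(s) (total 0); column heights now [5 5 5 5 0 0], max=5
Drop 4: O rot3 at col 3 lands with bottom-row=5; cleared 0 line(s) (total 0); column heights now [5 5 5 7 7 0], max=7
Drop 5: S rot2 at col 1 lands with bottom-row=6; cleared 0 line(s) (total 0); column heights now [5 7 8 8 7 0], max=8

Answer: 0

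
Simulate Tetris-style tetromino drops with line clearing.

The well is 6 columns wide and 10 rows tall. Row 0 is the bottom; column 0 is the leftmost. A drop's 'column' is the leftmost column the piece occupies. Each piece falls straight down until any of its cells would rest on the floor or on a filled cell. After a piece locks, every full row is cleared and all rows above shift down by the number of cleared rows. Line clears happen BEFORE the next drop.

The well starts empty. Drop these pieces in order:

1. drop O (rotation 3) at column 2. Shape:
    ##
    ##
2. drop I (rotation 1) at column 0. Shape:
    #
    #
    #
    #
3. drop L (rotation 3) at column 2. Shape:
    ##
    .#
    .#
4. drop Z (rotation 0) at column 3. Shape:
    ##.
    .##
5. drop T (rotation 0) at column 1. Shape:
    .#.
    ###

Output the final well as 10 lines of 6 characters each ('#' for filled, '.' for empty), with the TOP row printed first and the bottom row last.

Drop 1: O rot3 at col 2 lands with bottom-row=0; cleared 0 line(s) (total 0); column heights now [0 0 2 2 0 0], max=2
Drop 2: I rot1 at col 0 lands with bottom-row=0; cleared 0 line(s) (total 0); column heights now [4 0 2 2 0 0], max=4
Drop 3: L rot3 at col 2 lands with bottom-row=2; cleared 0 line(s) (total 0); column heights now [4 0 5 5 0 0], max=5
Drop 4: Z rot0 at col 3 lands with bottom-row=4; cleared 0 line(s) (total 0); column heights now [4 0 5 6 6 5], max=6
Drop 5: T rot0 at col 1 lands with bottom-row=6; cleared 0 line(s) (total 0); column heights now [4 7 8 7 6 5], max=8

Answer: ......
......
..#...
.###..
...##.
..####
#..#..
#..#..
#.##..
#.##..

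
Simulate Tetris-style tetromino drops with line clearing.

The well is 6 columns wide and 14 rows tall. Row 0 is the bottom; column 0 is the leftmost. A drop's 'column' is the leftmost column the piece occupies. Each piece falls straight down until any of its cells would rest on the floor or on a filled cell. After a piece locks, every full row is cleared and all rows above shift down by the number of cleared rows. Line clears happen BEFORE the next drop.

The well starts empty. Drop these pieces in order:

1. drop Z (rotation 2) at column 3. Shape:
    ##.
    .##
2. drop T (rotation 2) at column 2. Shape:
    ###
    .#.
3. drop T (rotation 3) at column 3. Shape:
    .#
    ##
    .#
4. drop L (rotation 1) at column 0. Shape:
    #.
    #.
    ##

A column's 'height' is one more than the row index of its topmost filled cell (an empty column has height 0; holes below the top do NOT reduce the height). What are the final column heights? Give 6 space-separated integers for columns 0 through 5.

Answer: 3 1 4 6 7 1

Derivation:
Drop 1: Z rot2 at col 3 lands with bottom-row=0; cleared 0 line(s) (total 0); column heights now [0 0 0 2 2 1], max=2
Drop 2: T rot2 at col 2 lands with bottom-row=2; cleared 0 line(s) (total 0); column heights now [0 0 4 4 4 1], max=4
Drop 3: T rot3 at col 3 lands with bottom-row=4; cleared 0 line(s) (total 0); column heights now [0 0 4 6 7 1], max=7
Drop 4: L rot1 at col 0 lands with bottom-row=0; cleared 0 line(s) (total 0); column heights now [3 1 4 6 7 1], max=7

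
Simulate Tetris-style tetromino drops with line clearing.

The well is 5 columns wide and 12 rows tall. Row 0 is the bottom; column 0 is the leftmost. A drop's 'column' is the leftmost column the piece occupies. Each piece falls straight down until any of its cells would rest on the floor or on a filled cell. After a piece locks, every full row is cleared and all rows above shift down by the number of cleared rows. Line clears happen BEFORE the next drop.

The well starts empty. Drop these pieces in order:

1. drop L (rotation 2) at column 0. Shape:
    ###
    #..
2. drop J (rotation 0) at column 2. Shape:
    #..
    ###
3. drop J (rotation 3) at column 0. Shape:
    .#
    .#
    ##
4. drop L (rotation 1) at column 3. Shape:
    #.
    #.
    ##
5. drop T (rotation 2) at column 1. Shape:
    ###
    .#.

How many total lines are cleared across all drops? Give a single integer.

Answer: 1

Derivation:
Drop 1: L rot2 at col 0 lands with bottom-row=0; cleared 0 line(s) (total 0); column heights now [2 2 2 0 0], max=2
Drop 2: J rot0 at col 2 lands with bottom-row=2; cleared 0 line(s) (total 0); column heights now [2 2 4 3 3], max=4
Drop 3: J rot3 at col 0 lands with bottom-row=2; cleared 1 line(s) (total 1); column heights now [2 4 3 0 0], max=4
Drop 4: L rot1 at col 3 lands with bottom-row=0; cleared 0 line(s) (total 1); column heights now [2 4 3 3 1], max=4
Drop 5: T rot2 at col 1 lands with bottom-row=3; cleared 0 line(s) (total 1); column heights now [2 5 5 5 1], max=5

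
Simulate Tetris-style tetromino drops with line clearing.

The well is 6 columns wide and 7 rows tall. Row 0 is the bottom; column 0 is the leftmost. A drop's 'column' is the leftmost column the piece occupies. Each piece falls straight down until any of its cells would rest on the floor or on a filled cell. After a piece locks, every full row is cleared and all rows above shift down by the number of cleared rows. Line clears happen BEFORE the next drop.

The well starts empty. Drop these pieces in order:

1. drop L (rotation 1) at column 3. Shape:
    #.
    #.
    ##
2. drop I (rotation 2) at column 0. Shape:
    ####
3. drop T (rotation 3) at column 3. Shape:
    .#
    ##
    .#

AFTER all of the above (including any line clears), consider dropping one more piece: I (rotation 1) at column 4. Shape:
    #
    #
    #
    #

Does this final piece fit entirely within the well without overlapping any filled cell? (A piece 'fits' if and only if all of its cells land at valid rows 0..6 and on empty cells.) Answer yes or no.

Drop 1: L rot1 at col 3 lands with bottom-row=0; cleared 0 line(s) (total 0); column heights now [0 0 0 3 1 0], max=3
Drop 2: I rot2 at col 0 lands with bottom-row=3; cleared 0 line(s) (total 0); column heights now [4 4 4 4 1 0], max=4
Drop 3: T rot3 at col 3 lands with bottom-row=3; cleared 0 line(s) (total 0); column heights now [4 4 4 5 6 0], max=6
Test piece I rot1 at col 4 (width 1): heights before test = [4 4 4 5 6 0]; fits = False

Answer: no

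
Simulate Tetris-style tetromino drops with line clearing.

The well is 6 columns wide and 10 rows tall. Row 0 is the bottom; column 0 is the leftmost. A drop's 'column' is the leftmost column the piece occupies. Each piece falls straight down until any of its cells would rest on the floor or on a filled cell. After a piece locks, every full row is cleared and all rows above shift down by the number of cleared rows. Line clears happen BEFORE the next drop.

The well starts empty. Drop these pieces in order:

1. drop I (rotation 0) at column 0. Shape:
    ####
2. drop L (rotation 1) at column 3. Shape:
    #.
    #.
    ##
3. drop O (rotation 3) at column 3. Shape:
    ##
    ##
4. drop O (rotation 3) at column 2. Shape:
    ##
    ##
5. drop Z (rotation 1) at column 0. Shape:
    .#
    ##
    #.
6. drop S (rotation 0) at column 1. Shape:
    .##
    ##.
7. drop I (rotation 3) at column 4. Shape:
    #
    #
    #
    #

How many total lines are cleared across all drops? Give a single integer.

Drop 1: I rot0 at col 0 lands with bottom-row=0; cleared 0 line(s) (total 0); column heights now [1 1 1 1 0 0], max=1
Drop 2: L rot1 at col 3 lands with bottom-row=1; cleared 0 line(s) (total 0); column heights now [1 1 1 4 2 0], max=4
Drop 3: O rot3 at col 3 lands with bottom-row=4; cleared 0 line(s) (total 0); column heights now [1 1 1 6 6 0], max=6
Drop 4: O rot3 at col 2 lands with bottom-row=6; cleared 0 line(s) (total 0); column heights now [1 1 8 8 6 0], max=8
Drop 5: Z rot1 at col 0 lands with bottom-row=1; cleared 0 line(s) (total 0); column heights now [3 4 8 8 6 0], max=8
Drop 6: S rot0 at col 1 lands with bottom-row=8; cleared 0 line(s) (total 0); column heights now [3 9 10 10 6 0], max=10
Drop 7: I rot3 at col 4 lands with bottom-row=6; cleared 0 line(s) (total 0); column heights now [3 9 10 10 10 0], max=10

Answer: 0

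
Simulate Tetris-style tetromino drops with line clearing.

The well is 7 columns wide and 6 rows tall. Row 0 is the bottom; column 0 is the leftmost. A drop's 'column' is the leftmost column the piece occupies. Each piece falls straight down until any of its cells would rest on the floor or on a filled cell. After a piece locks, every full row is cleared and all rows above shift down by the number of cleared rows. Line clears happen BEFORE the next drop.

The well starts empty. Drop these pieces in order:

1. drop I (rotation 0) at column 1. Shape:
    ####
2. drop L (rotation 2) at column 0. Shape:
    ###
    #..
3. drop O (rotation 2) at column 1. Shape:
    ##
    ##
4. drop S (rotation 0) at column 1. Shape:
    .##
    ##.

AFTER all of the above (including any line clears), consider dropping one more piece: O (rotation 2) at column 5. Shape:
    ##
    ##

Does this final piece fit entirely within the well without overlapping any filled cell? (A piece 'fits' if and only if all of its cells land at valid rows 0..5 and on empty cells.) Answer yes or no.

Answer: yes

Derivation:
Drop 1: I rot0 at col 1 lands with bottom-row=0; cleared 0 line(s) (total 0); column heights now [0 1 1 1 1 0 0], max=1
Drop 2: L rot2 at col 0 lands with bottom-row=0; cleared 0 line(s) (total 0); column heights now [2 2 2 1 1 0 0], max=2
Drop 3: O rot2 at col 1 lands with bottom-row=2; cleared 0 line(s) (total 0); column heights now [2 4 4 1 1 0 0], max=4
Drop 4: S rot0 at col 1 lands with bottom-row=4; cleared 0 line(s) (total 0); column heights now [2 5 6 6 1 0 0], max=6
Test piece O rot2 at col 5 (width 2): heights before test = [2 5 6 6 1 0 0]; fits = True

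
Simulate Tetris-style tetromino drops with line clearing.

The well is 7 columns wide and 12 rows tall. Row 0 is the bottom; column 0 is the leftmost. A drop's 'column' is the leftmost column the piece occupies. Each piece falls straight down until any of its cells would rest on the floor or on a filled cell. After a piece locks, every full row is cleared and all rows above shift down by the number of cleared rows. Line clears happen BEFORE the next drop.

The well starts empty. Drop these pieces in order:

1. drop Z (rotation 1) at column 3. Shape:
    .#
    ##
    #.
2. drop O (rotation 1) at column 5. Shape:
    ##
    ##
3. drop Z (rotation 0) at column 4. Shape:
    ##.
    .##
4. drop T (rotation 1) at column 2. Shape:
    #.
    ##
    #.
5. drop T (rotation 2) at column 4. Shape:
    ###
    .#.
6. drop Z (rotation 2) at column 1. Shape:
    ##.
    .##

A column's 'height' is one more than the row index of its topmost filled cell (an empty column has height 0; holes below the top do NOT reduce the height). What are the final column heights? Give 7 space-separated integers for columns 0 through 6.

Answer: 0 6 6 5 6 6 6

Derivation:
Drop 1: Z rot1 at col 3 lands with bottom-row=0; cleared 0 line(s) (total 0); column heights now [0 0 0 2 3 0 0], max=3
Drop 2: O rot1 at col 5 lands with bottom-row=0; cleared 0 line(s) (total 0); column heights now [0 0 0 2 3 2 2], max=3
Drop 3: Z rot0 at col 4 lands with bottom-row=2; cleared 0 line(s) (total 0); column heights now [0 0 0 2 4 4 3], max=4
Drop 4: T rot1 at col 2 lands with bottom-row=1; cleared 0 line(s) (total 0); column heights now [0 0 4 3 4 4 3], max=4
Drop 5: T rot2 at col 4 lands with bottom-row=4; cleared 0 line(s) (total 0); column heights now [0 0 4 3 6 6 6], max=6
Drop 6: Z rot2 at col 1 lands with bottom-row=4; cleared 0 line(s) (total 0); column heights now [0 6 6 5 6 6 6], max=6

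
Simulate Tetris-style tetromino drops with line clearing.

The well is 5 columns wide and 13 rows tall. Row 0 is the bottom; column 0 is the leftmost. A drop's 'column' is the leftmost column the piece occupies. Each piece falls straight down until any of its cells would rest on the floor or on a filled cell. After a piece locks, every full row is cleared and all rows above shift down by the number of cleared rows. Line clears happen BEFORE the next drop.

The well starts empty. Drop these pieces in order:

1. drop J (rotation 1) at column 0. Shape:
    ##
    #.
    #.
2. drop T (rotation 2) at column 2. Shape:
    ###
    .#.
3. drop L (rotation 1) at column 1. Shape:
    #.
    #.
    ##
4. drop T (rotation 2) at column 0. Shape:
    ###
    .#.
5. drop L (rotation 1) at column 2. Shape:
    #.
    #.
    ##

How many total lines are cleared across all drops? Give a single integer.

Answer: 0

Derivation:
Drop 1: J rot1 at col 0 lands with bottom-row=0; cleared 0 line(s) (total 0); column heights now [3 3 0 0 0], max=3
Drop 2: T rot2 at col 2 lands with bottom-row=0; cleared 0 line(s) (total 0); column heights now [3 3 2 2 2], max=3
Drop 3: L rot1 at col 1 lands with bottom-row=3; cleared 0 line(s) (total 0); column heights now [3 6 4 2 2], max=6
Drop 4: T rot2 at col 0 lands with bottom-row=6; cleared 0 line(s) (total 0); column heights now [8 8 8 2 2], max=8
Drop 5: L rot1 at col 2 lands with bottom-row=8; cleared 0 line(s) (total 0); column heights now [8 8 11 9 2], max=11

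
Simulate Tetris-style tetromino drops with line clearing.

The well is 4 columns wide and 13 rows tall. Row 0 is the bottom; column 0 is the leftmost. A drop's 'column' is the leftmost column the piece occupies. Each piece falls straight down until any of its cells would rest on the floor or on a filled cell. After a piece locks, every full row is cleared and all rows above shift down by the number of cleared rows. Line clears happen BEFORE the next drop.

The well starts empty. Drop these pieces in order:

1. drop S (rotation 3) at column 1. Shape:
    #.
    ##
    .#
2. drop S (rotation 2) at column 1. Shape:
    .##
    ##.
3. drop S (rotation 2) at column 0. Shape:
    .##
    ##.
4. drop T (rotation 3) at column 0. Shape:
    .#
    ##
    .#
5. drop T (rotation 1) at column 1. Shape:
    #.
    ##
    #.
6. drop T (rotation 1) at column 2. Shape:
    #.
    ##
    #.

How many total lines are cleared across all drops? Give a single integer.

Answer: 1

Derivation:
Drop 1: S rot3 at col 1 lands with bottom-row=0; cleared 0 line(s) (total 0); column heights now [0 3 2 0], max=3
Drop 2: S rot2 at col 1 lands with bottom-row=3; cleared 0 line(s) (total 0); column heights now [0 4 5 5], max=5
Drop 3: S rot2 at col 0 lands with bottom-row=4; cleared 1 line(s) (total 1); column heights now [0 5 5 0], max=5
Drop 4: T rot3 at col 0 lands with bottom-row=5; cleared 0 line(s) (total 1); column heights now [7 8 5 0], max=8
Drop 5: T rot1 at col 1 lands with bottom-row=8; cleared 0 line(s) (total 1); column heights now [7 11 10 0], max=11
Drop 6: T rot1 at col 2 lands with bottom-row=10; cleared 0 line(s) (total 1); column heights now [7 11 13 12], max=13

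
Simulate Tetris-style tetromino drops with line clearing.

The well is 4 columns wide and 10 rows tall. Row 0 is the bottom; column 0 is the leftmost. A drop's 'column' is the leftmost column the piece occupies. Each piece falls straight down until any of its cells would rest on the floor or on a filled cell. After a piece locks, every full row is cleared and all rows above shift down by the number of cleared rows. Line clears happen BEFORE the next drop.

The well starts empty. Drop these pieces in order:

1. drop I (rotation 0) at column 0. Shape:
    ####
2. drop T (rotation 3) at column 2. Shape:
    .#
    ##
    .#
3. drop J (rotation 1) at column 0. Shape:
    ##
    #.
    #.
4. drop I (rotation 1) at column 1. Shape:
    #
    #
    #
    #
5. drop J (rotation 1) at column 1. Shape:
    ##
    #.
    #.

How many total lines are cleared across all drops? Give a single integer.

Drop 1: I rot0 at col 0 lands with bottom-row=0; cleared 1 line(s) (total 1); column heights now [0 0 0 0], max=0
Drop 2: T rot3 at col 2 lands with bottom-row=0; cleared 0 line(s) (total 1); column heights now [0 0 2 3], max=3
Drop 3: J rot1 at col 0 lands with bottom-row=0; cleared 0 line(s) (total 1); column heights now [3 3 2 3], max=3
Drop 4: I rot1 at col 1 lands with bottom-row=3; cleared 0 line(s) (total 1); column heights now [3 7 2 3], max=7
Drop 5: J rot1 at col 1 lands with bottom-row=7; cleared 0 line(s) (total 1); column heights now [3 10 10 3], max=10

Answer: 1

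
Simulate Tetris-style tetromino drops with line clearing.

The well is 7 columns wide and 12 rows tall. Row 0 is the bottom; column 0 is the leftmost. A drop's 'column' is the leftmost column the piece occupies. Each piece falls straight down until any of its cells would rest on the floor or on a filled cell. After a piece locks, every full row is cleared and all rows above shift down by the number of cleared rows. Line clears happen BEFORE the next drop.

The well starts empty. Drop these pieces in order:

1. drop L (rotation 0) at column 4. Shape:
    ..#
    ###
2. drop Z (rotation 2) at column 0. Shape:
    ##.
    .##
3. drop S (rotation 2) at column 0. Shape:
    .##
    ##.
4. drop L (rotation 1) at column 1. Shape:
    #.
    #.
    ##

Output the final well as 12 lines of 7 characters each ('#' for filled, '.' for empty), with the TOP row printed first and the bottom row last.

Drop 1: L rot0 at col 4 lands with bottom-row=0; cleared 0 line(s) (total 0); column heights now [0 0 0 0 1 1 2], max=2
Drop 2: Z rot2 at col 0 lands with bottom-row=0; cleared 0 line(s) (total 0); column heights now [2 2 1 0 1 1 2], max=2
Drop 3: S rot2 at col 0 lands with bottom-row=2; cleared 0 line(s) (total 0); column heights now [3 4 4 0 1 1 2], max=4
Drop 4: L rot1 at col 1 lands with bottom-row=4; cleared 0 line(s) (total 0); column heights now [3 7 5 0 1 1 2], max=7

Answer: .......
.......
.......
.......
.......
.#.....
.#.....
.##....
.##....
##.....
##....#
.##.###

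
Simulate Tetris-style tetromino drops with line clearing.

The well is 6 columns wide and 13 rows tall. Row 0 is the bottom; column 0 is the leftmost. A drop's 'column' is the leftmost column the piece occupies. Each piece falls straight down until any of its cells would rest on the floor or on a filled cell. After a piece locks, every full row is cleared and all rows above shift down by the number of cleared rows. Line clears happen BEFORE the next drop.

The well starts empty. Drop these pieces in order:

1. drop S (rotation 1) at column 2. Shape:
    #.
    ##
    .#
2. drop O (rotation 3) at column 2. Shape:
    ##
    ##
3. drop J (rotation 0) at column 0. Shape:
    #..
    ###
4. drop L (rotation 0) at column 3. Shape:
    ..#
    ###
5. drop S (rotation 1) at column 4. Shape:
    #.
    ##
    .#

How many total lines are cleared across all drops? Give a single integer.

Drop 1: S rot1 at col 2 lands with bottom-row=0; cleared 0 line(s) (total 0); column heights now [0 0 3 2 0 0], max=3
Drop 2: O rot3 at col 2 lands with bottom-row=3; cleared 0 line(s) (total 0); column heights now [0 0 5 5 0 0], max=5
Drop 3: J rot0 at col 0 lands with bottom-row=5; cleared 0 line(s) (total 0); column heights now [7 6 6 5 0 0], max=7
Drop 4: L rot0 at col 3 lands with bottom-row=5; cleared 1 line(s) (total 1); column heights now [6 0 5 5 0 6], max=6
Drop 5: S rot1 at col 4 lands with bottom-row=6; cleared 0 line(s) (total 1); column heights now [6 0 5 5 9 8], max=9

Answer: 1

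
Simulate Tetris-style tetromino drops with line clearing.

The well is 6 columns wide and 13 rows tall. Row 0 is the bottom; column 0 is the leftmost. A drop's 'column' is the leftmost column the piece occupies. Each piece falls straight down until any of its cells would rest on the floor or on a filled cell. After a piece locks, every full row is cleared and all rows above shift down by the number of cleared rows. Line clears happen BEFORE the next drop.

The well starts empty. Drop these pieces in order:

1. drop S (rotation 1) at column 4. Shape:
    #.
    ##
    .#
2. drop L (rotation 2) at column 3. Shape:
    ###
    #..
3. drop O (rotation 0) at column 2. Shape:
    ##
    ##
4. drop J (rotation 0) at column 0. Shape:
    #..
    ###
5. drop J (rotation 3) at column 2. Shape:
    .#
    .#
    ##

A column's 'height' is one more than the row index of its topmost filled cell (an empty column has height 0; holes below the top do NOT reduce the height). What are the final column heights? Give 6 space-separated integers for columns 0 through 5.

Answer: 8 7 8 10 4 4

Derivation:
Drop 1: S rot1 at col 4 lands with bottom-row=0; cleared 0 line(s) (total 0); column heights now [0 0 0 0 3 2], max=3
Drop 2: L rot2 at col 3 lands with bottom-row=2; cleared 0 line(s) (total 0); column heights now [0 0 0 4 4 4], max=4
Drop 3: O rot0 at col 2 lands with bottom-row=4; cleared 0 line(s) (total 0); column heights now [0 0 6 6 4 4], max=6
Drop 4: J rot0 at col 0 lands with bottom-row=6; cleared 0 line(s) (total 0); column heights now [8 7 7 6 4 4], max=8
Drop 5: J rot3 at col 2 lands with bottom-row=7; cleared 0 line(s) (total 0); column heights now [8 7 8 10 4 4], max=10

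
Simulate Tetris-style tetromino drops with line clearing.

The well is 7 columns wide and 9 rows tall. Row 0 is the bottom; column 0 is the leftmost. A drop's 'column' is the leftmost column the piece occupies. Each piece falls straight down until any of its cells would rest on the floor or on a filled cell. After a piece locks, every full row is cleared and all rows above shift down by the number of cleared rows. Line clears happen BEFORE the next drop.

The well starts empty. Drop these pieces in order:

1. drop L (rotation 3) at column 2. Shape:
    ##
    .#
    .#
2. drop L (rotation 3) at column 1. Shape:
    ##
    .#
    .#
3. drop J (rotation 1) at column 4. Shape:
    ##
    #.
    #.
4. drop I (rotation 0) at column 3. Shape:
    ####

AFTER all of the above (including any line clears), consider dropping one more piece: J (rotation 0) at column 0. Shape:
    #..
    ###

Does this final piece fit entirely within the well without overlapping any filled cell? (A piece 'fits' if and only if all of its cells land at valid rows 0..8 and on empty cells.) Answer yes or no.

Answer: yes

Derivation:
Drop 1: L rot3 at col 2 lands with bottom-row=0; cleared 0 line(s) (total 0); column heights now [0 0 3 3 0 0 0], max=3
Drop 2: L rot3 at col 1 lands with bottom-row=3; cleared 0 line(s) (total 0); column heights now [0 6 6 3 0 0 0], max=6
Drop 3: J rot1 at col 4 lands with bottom-row=0; cleared 0 line(s) (total 0); column heights now [0 6 6 3 3 3 0], max=6
Drop 4: I rot0 at col 3 lands with bottom-row=3; cleared 0 line(s) (total 0); column heights now [0 6 6 4 4 4 4], max=6
Test piece J rot0 at col 0 (width 3): heights before test = [0 6 6 4 4 4 4]; fits = True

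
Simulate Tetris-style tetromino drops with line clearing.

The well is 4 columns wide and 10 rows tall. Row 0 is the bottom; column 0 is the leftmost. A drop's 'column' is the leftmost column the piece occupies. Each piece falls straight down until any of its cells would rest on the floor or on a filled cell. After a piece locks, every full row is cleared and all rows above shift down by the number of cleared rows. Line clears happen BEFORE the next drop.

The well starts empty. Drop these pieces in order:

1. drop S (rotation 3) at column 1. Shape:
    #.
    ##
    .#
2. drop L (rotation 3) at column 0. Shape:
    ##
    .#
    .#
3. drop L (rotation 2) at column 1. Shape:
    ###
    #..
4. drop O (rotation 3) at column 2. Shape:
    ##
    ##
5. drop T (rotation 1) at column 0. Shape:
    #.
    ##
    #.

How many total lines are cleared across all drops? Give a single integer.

Drop 1: S rot3 at col 1 lands with bottom-row=0; cleared 0 line(s) (total 0); column heights now [0 3 2 0], max=3
Drop 2: L rot3 at col 0 lands with bottom-row=3; cleared 0 line(s) (total 0); column heights now [6 6 2 0], max=6
Drop 3: L rot2 at col 1 lands with bottom-row=6; cleared 0 line(s) (total 0); column heights now [6 8 8 8], max=8
Drop 4: O rot3 at col 2 lands with bottom-row=8; cleared 0 line(s) (total 0); column heights now [6 8 10 10], max=10
Drop 5: T rot1 at col 0 lands with bottom-row=7; cleared 2 line(s) (total 2); column heights now [8 7 8 8], max=8

Answer: 2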